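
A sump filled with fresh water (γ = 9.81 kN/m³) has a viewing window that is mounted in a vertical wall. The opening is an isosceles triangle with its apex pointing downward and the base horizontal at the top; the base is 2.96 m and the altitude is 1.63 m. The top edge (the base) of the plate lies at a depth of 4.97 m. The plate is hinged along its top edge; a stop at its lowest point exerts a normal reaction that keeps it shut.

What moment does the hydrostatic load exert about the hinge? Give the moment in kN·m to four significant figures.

γ = 9.81 kN/m³.
With the apex down, the centroid sits h/3 = 1.63/3 = 0.543333 m below the base (the top edge), so the centroid depth is h_c = 4.97 + 0.543333 = 5.51333 m.
A = ½ × 2.96 × 1.63 = 2.4124 m².
Resultant F = γ·h_c·A = 9.81 × 5.51333 × 2.4124 = 130.477 kN.
I_c = b·h³/36 = 2.96 × 1.63³/36 = 0.356084 m⁴.
Centre of pressure: y_p = y_c + I_c/(y_c·A) = 5.51333 + 0.356084/(5.51333 × 2.4124) = 5.51333 + 0.0267725 = 5.5401 m along the plane.
The resultant acts 0.543333 + 0.0267725 = 0.570105 m (along the plate) below the hinge at the top edge, so the moment about the hinge is M = F × 0.570105 = 130.477 × 0.570105 = 74.3856 kN·m.

M ≈ 74.39 kN·m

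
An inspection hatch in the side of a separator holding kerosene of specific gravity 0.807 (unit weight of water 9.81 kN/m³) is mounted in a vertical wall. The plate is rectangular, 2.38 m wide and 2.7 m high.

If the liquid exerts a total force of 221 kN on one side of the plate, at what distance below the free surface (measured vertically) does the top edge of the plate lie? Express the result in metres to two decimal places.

γ = 0.807 × 9.81 = 7.91667 kN/m³.
A = 2.38 × 2.7 = 6.426 m².
From F = γ·h_c·A, the centroid depth is h_c = 221/(7.91667 × 6.426) = 4.34419 m.
The centroid lies 2.7/2 = 1.35 m below the top edge, so the top edge sits at h_top = 4.34419 − 1.35 = 2.99419 m below the surface.

d_top ≈ 2.99 m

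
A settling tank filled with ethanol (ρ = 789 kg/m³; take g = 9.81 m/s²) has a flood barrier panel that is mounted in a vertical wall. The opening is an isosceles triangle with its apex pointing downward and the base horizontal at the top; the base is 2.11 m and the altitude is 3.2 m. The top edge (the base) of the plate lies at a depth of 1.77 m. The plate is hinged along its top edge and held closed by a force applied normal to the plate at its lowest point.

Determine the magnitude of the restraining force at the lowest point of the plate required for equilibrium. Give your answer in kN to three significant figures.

P ≈ 29.4 kN

γ = ρg = 789 × 9.81 / 1000 = 7.74009 kN/m³.
With the apex down, the centroid sits h/3 = 3.2/3 = 1.06667 m below the base (the top edge), so the centroid depth is h_c = 1.77 + 1.06667 = 2.83667 m.
A = ½ × 2.11 × 3.2 = 3.376 m².
Resultant F = γ·h_c·A = 7.74009 × 2.83667 × 3.376 = 74.1237 kN.
I_c = b·h³/36 = 2.11 × 3.2³/36 = 1.92057 m⁴.
Centre of pressure: y_p = y_c + I_c/(y_c·A) = 2.83667 + 1.92057/(2.83667 × 3.376) = 2.83667 + 0.200548 = 3.03722 m along the plane.
The resultant acts 1.06667 + 0.200548 = 1.26722 m (along the plate) below the hinge at the top edge, so the moment about the hinge is M = F × 1.26722 = 74.1237 × 1.26722 = 93.931 kN·m.
A normal force at the bottom, 3.2 m from the hinge, must supply this moment: P = 93.931/3.2 = 29.3534 kN.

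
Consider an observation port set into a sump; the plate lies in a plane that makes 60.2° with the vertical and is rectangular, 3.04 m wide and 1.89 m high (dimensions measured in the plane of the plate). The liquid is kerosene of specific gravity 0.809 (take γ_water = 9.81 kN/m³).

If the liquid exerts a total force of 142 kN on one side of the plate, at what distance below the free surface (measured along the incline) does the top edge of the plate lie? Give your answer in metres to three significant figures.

γ = 0.809 × 9.81 = 7.93629 kN/m³.
A = 3.04 × 1.89 = 5.7456 m².
From F = γ·h_c·A, the centroid depth is h_c = 142/(7.93629 × 5.7456) = 3.11412 m.
The plate makes 60.2° with the vertical, i.e. θ = 90° − 60.2° = 29.8° to the horizontal. Measuring y along the incline from the free-surface line, vertical depth h = y·sinθ with sinθ = 0.496974.
Along the incline, y_c = h_c/sinθ = 3.11412/0.496974 = 6.26616 m.
The centroid lies 1.89/2 = 0.945 m below the top edge, so the top edge sits at y_top = 6.26616 − 0.945 = 5.32116 m along the incline.

y_top ≈ 5.32 m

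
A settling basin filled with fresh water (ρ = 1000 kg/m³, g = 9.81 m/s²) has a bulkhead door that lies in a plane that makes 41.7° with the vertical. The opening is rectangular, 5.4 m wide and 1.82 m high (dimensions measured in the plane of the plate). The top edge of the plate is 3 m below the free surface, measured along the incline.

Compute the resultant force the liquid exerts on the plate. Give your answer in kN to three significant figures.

γ = ρg = 1000 × 9.81 = 9810 N/m³ = 9.81 kN/m³.
The plate makes 41.7° with the vertical, i.e. θ = 90° − 41.7° = 48.3° to the horizontal. Measuring y along the incline from the free-surface line, vertical depth h = y·sinθ with sinθ = 0.746638.
The centroid lies 1.82/2 = 0.91 m below the top edge, so y_c = 3 + 0.91 = 3.91 m and h_c = 3.91 × 0.746638 = 2.91935 m.
A = 5.4 × 1.82 = 9.828 m².
Resultant F = γ·h_c·A = 9.81 × 2.91935 × 9.828 = 281.462 kN.

F ≈ 281 kN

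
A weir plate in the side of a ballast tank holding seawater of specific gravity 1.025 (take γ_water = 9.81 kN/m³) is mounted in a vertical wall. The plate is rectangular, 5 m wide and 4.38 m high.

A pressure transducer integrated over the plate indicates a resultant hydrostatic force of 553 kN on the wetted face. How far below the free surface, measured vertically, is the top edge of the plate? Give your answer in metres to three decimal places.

d_top ≈ 0.321 m

γ = 1.025 × 9.81 = 10.05525 kN/m³.
A = 5 × 4.38 = 21.9 m².
From F = γ·h_c·A, the centroid depth is h_c = 553/(10.05525 × 21.9) = 2.51124 m.
The centroid lies 4.38/2 = 2.19 m below the top edge, so the top edge sits at h_top = 2.51124 − 2.19 = 0.32124 m below the surface.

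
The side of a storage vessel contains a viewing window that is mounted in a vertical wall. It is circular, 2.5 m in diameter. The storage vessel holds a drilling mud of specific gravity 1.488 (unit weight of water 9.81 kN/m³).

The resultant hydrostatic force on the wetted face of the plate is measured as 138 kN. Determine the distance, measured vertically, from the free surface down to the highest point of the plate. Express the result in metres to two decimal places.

d_top ≈ 0.68 m

γ = 1.488 × 9.81 = 14.59728 kN/m³.
A = π(1.25)² = 4.90874 m².
From F = γ·h_c·A, the centroid depth is h_c = 138/(14.59728 × 4.90874) = 1.92592 m.
The centroid is at the centre, 1.25 m below the top of the plate, so the highest point sits at h_top = 1.92592 − 1.25 = 0.67592 m below the surface.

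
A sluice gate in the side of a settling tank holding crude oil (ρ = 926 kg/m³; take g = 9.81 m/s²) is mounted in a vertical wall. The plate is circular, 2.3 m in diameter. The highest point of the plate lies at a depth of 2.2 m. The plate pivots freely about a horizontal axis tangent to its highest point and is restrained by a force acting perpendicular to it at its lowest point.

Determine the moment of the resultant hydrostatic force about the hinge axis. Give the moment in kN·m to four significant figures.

M ≈ 157.9 kN·m

γ = ρg = 926 × 9.81 / 1000 = 9.08406 kN/m³.
The centroid is at the centre, 1.15 m below the top of the plate, so the centroid depth is h_c = 2.2 + 1.15 = 3.35 m.
A = π(1.15)² = 4.15476 m².
Resultant F = γ·h_c·A = 9.08406 × 3.35 × 4.15476 = 126.436 kN.
I_c = πr⁴/4 = π × 1.15⁴/4 = 1.37367 m⁴.
Centre of pressure: y_p = y_c + I_c/(y_c·A) = 3.35 + 1.37367/(3.35 × 4.15476) = 3.35 + 0.0986942 = 3.44869 m along the plane.
The resultant acts 1.15 + 0.0986942 = 1.24869 m (along the plate) below the hinge at the top edge, so the moment about the hinge is M = F × 1.24869 = 126.436 × 1.24869 = 157.879 kN·m.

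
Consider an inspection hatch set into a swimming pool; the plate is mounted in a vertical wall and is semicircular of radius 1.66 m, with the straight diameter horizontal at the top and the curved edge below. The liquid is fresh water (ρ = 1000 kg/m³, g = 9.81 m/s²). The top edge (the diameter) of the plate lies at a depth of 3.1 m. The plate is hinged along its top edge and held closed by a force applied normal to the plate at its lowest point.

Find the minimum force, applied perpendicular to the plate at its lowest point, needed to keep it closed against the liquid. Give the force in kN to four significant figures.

γ = ρg = 1000 × 9.81 = 9810 N/m³ = 9.81 kN/m³.
The centroid of a semicircle lies 4r/(3π) = 0.704526 m from the diameter, here below the top edge, so the centroid depth is h_c = 3.1 + 0.704526 = 3.80453 m.
A = πr²/2 = π × 1.66²/2 = 4.32849 m².
Resultant F = γ·h_c·A = 9.81 × 3.80453 × 4.32849 = 161.55 kN.
I_c = (π/8 − 8/(9π))·r⁴ = 0.109757 × 1.66⁴ = 0.833421 m⁴.
Centre of pressure: y_p = y_c + I_c/(y_c·A) = 3.80453 + 0.833421/(3.80453 × 4.32849) = 3.80453 + 0.0506089 = 3.85514 m along the plane.
The resultant acts 0.704526 + 0.0506089 = 0.755135 m (along the plate) below the hinge at the top edge, so the moment about the hinge is M = F × 0.755135 = 161.55 × 0.755135 = 121.992 kN·m.
A normal force at the bottom, 1.66 m from the hinge, must supply this moment: P = 121.992/1.66 = 73.4892 kN.

P ≈ 73.49 kN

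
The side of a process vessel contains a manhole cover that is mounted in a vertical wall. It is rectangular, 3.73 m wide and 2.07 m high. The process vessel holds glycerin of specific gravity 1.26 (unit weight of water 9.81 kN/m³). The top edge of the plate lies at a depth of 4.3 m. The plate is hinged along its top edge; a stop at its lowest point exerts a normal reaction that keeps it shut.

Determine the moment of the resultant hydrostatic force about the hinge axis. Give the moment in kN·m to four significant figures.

γ = 1.26 × 9.81 = 12.3606 kN/m³.
The centroid lies 2.07/2 = 1.035 m below the top edge, so the centroid depth is h_c = 4.3 + 1.035 = 5.335 m.
A = 3.73 × 2.07 = 7.7211 m².
Resultant F = γ·h_c·A = 12.3606 × 5.335 × 7.7211 = 509.159 kN.
I_c = b·h³/12 = 3.73 × 2.07³/12 = 2.75701 m⁴.
Centre of pressure: y_p = y_c + I_c/(y_c·A) = 5.335 + 2.75701/(5.335 × 7.7211) = 5.335 + 0.0669306 = 5.40193 m along the plane.
The resultant acts 1.035 + 0.0669306 = 1.10193 m (along the plate) below the hinge at the top edge, so the moment about the hinge is M = F × 1.10193 = 509.159 × 1.10193 = 561.058 kN·m.

M ≈ 561.1 kN·m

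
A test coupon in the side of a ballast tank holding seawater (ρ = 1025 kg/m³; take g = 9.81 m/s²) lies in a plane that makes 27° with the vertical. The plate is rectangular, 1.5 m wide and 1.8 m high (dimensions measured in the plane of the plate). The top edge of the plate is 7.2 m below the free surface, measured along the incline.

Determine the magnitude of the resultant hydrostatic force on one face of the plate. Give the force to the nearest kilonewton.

γ = ρg = 1025 × 9.81 / 1000 = 10.05525 kN/m³.
The plate makes 27° with the vertical, i.e. θ = 90° − 27° = 63° to the horizontal. Measuring y along the incline from the free-surface line, vertical depth h = y·sinθ with sinθ = 0.891007.
The centroid lies 1.8/2 = 0.9 m below the top edge, so y_c = 7.2 + 0.9 = 8.1 m and h_c = 8.1 × 0.891007 = 7.21716 m.
A = 1.5 × 1.8 = 2.7 m².
Resultant F = γ·h_c·A = 10.05525 × 7.21716 × 2.7 = 195.94 kN.

F ≈ 196 kN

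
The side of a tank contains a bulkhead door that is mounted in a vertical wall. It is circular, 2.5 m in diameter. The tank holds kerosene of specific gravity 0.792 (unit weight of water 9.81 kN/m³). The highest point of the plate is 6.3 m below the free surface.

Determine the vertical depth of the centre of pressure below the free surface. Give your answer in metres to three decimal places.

γ = 0.792 × 9.81 = 7.76952 kN/m³.
The centroid is at the centre, 1.25 m below the top of the plate, so the centroid depth is h_c = 6.3 + 1.25 = 7.55 m.
A = π(1.25)² = 4.90874 m².
Resultant F = γ·h_c·A = 7.76952 × 7.55 × 4.90874 = 287.946 kN.
I_c = πr⁴/4 = π × 1.25⁴/4 = 1.91748 m⁴.
Centre of pressure: y_p = y_c + I_c/(y_c·A) = 7.55 + 1.91748/(7.55 × 4.90874) = 7.55 + 0.0517385 = 7.60174 m along the plane.

h_p = 7.602 m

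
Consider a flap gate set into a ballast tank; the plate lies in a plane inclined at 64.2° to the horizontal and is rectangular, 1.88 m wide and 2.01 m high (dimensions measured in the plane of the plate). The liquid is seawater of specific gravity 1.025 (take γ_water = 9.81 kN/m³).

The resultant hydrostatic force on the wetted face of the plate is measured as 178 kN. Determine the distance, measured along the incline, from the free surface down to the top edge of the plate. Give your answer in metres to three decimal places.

γ = 1.025 × 9.81 = 10.05525 kN/m³.
A = 1.88 × 2.01 = 3.7788 m².
From F = γ·h_c·A, the centroid depth is h_c = 178/(10.05525 × 3.7788) = 4.68461 m.
Let θ = 64.2° be the plate's angle to the horizontal; measure y along the incline from where the plane meets the free surface. Vertical depth h = y·sinθ with sinθ = 0.900319.
Along the incline, y_c = h_c/sinθ = 4.68461/0.900319 = 5.20328 m.
The centroid lies 2.01/2 = 1.005 m below the top edge, so the top edge sits at y_top = 5.20328 − 1.005 = 4.19828 m along the incline.

y_top ≈ 4.198 m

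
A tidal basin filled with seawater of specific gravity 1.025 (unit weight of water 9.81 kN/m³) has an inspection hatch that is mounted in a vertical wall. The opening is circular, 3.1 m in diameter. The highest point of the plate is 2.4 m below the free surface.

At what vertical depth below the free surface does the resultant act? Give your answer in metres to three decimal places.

γ = 1.025 × 9.81 = 10.05525 kN/m³.
The centroid is at the centre, 1.55 m below the top of the plate, so the centroid depth is h_c = 2.4 + 1.55 = 3.95 m.
A = π(1.55)² = 7.54768 m².
Resultant F = γ·h_c·A = 10.05525 × 3.95 × 7.54768 = 299.781 kN.
I_c = πr⁴/4 = π × 1.55⁴/4 = 4.53332 m⁴.
Centre of pressure: y_p = y_c + I_c/(y_c·A) = 3.95 + 4.53332/(3.95 × 7.54768) = 3.95 + 0.152057 = 4.10206 m along the plane.

h_p = 4.102 m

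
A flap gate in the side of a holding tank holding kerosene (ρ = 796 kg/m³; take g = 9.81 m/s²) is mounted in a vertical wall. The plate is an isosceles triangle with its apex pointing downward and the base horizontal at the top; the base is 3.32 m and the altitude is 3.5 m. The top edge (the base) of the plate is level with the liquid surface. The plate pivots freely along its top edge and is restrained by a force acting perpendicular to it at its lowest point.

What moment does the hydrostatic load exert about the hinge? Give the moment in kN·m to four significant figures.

γ = ρg = 796 × 9.81 / 1000 = 7.80876 kN/m³.
With the apex down, the centroid sits h/3 = 3.5/3 = 1.16667 m below the base (the top edge), so the centroid depth is h_c = 1.16667 m.
A = ½ × 3.32 × 3.5 = 5.81 m².
Resultant F = γ·h_c·A = 7.80876 × 1.16667 × 5.81 = 52.9305 kN.
I_c = b·h³/36 = 3.32 × 3.5³/36 = 3.95403 m⁴.
Centre of pressure: y_p = y_c + I_c/(y_c·A) = 1.16667 + 3.95403/(1.16667 × 5.81) = 1.16667 + 0.583332 = 1.75 m along the plane.
The resultant acts 1.16667 + 0.583332 = 1.75 m (along the plate) below the hinge at the top edge, so the moment about the hinge is M = F × 1.75 = 52.9305 × 1.75 = 92.6284 kN·m.

M ≈ 92.63 kN·m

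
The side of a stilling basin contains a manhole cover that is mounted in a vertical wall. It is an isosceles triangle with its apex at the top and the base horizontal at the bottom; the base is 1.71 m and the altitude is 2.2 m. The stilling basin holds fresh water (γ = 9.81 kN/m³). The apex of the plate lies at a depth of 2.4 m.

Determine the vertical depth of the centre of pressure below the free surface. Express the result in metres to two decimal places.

h_p = 3.94 m

γ = 9.81 kN/m³.
With the apex up, the centroid sits 2h/3 = 2 × 2.2/3 = 1.46667 m below the apex, so the centroid depth is h_c = 2.4 + 1.46667 = 3.86667 m.
A = ½ × 1.71 × 2.2 = 1.881 m².
Resultant F = γ·h_c·A = 9.81 × 3.86667 × 1.881 = 71.3502 kN.
I_c = b·h³/36 = 1.71 × 2.2³/36 = 0.50578 m⁴.
Centre of pressure: y_p = y_c + I_c/(y_c·A) = 3.86667 + 0.50578/(3.86667 × 1.881) = 3.86667 + 0.0695402 = 3.93621 m along the plane.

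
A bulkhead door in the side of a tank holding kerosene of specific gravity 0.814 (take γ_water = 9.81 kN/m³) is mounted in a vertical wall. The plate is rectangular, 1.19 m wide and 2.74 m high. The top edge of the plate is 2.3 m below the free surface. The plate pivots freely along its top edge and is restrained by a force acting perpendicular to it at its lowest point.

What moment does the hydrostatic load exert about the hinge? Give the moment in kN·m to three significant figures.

M ≈ 147 kN·m

γ = 0.814 × 9.81 = 7.98534 kN/m³.
The centroid lies 2.74/2 = 1.37 m below the top edge, so the centroid depth is h_c = 2.3 + 1.37 = 3.67 m.
A = 1.19 × 2.74 = 3.2606 m².
Resultant F = γ·h_c·A = 7.98534 × 3.67 × 3.2606 = 95.5558 kN.
I_c = b·h³/12 = 1.19 × 2.74³/12 = 2.03994 m⁴.
Centre of pressure: y_p = y_c + I_c/(y_c·A) = 3.67 + 2.03994/(3.67 × 3.2606) = 3.67 + 0.170472 = 3.84047 m along the plane.
The resultant acts 1.37 + 0.170472 = 1.54047 m (along the plate) below the hinge at the top edge, so the moment about the hinge is M = F × 1.54047 = 95.5558 × 1.54047 = 147.201 kN·m.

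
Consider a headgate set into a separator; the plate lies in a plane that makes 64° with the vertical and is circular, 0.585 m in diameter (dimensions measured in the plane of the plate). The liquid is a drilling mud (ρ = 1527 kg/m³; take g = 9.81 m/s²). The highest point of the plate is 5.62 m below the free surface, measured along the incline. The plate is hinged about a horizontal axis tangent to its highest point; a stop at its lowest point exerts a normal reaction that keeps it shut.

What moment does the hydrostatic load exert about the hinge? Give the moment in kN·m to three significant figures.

M ≈ 3.09 kN·m

γ = ρg = 1527 × 9.81 / 1000 = 14.97987 kN/m³.
The plate makes 64° with the vertical, i.e. θ = 90° − 64° = 26° to the horizontal. Measuring y along the incline from the free-surface line, vertical depth h = y·sinθ with sinθ = 0.438371.
The centroid is at the centre, 0.2925 m below the top of the plate, so y_c = 5.62 + 0.2925 = 5.9125 m and h_c = 5.9125 × 0.438371 = 2.59187 m.
A = π(0.2925)² = 0.268783 m².
Resultant F = γ·h_c·A = 14.97987 × 2.59187 × 0.268783 = 10.4357 kN.
I_c = πr⁴/4 = π × 0.2925⁴/4 = 0.00574901 m⁴.
Centre of pressure: y_p = y_c + I_c/(y_c·A) = 5.9125 + 0.00574901/(5.9125 × 0.268783) = 5.9125 + 0.0036176 = 5.91612 m along the plane.
The resultant acts 0.2925 + 0.0036176 = 0.296118 m (along the plate) below the hinge at the top edge, so the moment about the hinge is M = F × 0.296118 = 10.4357 × 0.296118 = 3.0902 kN·m.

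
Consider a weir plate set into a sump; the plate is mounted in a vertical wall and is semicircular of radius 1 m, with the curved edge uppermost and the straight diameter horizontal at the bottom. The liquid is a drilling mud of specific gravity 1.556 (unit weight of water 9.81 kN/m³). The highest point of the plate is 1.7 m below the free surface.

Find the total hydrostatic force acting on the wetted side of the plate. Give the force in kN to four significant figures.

γ = 1.556 × 9.81 = 15.26436 kN/m³.
The centroid lies 4r/(3π) = 0.424413 m above the diameter, so r − 4r/(3π) = 1 − 0.424413 = 0.575587 m below the topmost point, so the centroid depth is h_c = 1.7 + 0.575587 = 2.27559 m.
A = πr²/2 = π × 1²/2 = 1.5708 m².
Resultant F = γ·h_c·A = 15.26436 × 2.27559 × 1.5708 = 54.5624 kN.

F ≈ 54.56 kN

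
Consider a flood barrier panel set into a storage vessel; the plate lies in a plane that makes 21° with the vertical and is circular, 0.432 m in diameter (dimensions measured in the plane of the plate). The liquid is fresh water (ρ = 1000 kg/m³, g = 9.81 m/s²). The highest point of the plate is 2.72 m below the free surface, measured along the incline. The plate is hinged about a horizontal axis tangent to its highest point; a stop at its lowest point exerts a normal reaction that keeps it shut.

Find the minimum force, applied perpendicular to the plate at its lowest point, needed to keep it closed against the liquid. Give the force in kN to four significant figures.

γ = ρg = 1000 × 9.81 = 9810 N/m³ = 9.81 kN/m³.
The plate makes 21° with the vertical, i.e. θ = 90° − 21° = 69° to the horizontal. Measuring y along the incline from the free-surface line, vertical depth h = y·sinθ with sinθ = 0.933580.
The centroid is at the centre, 0.216 m below the top of the plate, so y_c = 2.72 + 0.216 = 2.936 m and h_c = 2.936 × 0.933580 = 2.74099 m.
A = π(0.216)² = 0.146574 m².
Resultant F = γ·h_c·A = 9.81 × 2.74099 × 0.146574 = 3.94124 kN.
I_c = πr⁴/4 = π × 0.216⁴/4 = 0.00170964 m⁴.
Centre of pressure: y_p = y_c + I_c/(y_c·A) = 2.936 + 0.00170964/(2.936 × 0.146574) = 2.936 + 0.00397275 = 2.93997 m along the plane.
The resultant acts 0.216 + 0.00397275 = 0.219973 m (along the plate) below the hinge at the top edge, so the moment about the hinge is M = F × 0.219973 = 3.94124 × 0.219973 = 0.866966 kN·m.
A normal force at the bottom, 0.432 m from the hinge, must supply this moment: P = 0.866966/0.432 = 2.00687 kN.

P ≈ 2.007 kN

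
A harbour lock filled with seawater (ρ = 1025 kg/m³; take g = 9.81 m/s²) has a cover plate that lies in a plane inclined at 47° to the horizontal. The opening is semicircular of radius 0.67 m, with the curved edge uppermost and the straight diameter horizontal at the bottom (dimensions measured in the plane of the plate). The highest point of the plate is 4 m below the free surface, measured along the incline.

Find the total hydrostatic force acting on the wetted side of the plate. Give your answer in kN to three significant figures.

F ≈ 22.7 kN

γ = ρg = 1025 × 9.81 / 1000 = 10.05525 kN/m³.
Let θ = 47° be the plate's angle to the horizontal; measure y along the incline from where the plane meets the free surface. Vertical depth h = y·sinθ with sinθ = 0.731354.
The centroid lies 4r/(3π) = 0.284357 m above the diameter, so r − 4r/(3π) = 0.67 − 0.284357 = 0.385643 m below the topmost point, so y_c = 4 + 0.385643 = 4.38564 m and h_c = 4.38564 × 0.731354 = 3.20746 m.
A = πr²/2 = π × 0.67²/2 = 0.70513 m².
Resultant F = γ·h_c·A = 10.05525 × 3.20746 × 0.70513 = 22.7417 kN.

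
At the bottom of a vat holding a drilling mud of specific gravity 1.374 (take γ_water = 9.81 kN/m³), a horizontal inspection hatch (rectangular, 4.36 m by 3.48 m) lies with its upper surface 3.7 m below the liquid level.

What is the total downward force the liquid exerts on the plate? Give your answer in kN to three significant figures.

γ = 1.374 × 9.81 = 13.47894 kN/m³.
The plate is horizontal, so pressure is uniform at p = γ·h = 13.47894 × 3.7 = 49.8721 kN/m².
A = 4.36 × 3.48 = 15.1728 m².
F = p·A = 49.8721 × 15.1728 = 756.699 kN.

F ≈ 757 kN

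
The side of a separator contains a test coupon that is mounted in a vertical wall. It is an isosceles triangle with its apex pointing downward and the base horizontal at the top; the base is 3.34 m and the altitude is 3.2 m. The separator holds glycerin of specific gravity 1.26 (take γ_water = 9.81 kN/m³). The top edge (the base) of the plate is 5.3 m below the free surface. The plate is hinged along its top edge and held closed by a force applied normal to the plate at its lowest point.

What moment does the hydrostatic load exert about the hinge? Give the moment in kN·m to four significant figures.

γ = 1.26 × 9.81 = 12.3606 kN/m³.
With the apex down, the centroid sits h/3 = 3.2/3 = 1.06667 m below the base (the top edge), so the centroid depth is h_c = 5.3 + 1.06667 = 6.36667 m.
A = ½ × 3.34 × 3.2 = 5.344 m².
Resultant F = γ·h_c·A = 12.3606 × 6.36667 × 5.344 = 420.551 kN.
I_c = b·h³/36 = 3.34 × 3.2³/36 = 3.04014 m⁴.
Centre of pressure: y_p = y_c + I_c/(y_c·A) = 6.36667 + 3.04014/(6.36667 × 5.344) = 6.36667 + 0.0893542 = 6.45602 m along the plane.
The resultant acts 1.06667 + 0.0893542 = 1.15602 m (along the plate) below the hinge at the top edge, so the moment about the hinge is M = F × 1.15602 = 420.551 × 1.15602 = 486.165 kN·m.

M ≈ 486.2 kN·m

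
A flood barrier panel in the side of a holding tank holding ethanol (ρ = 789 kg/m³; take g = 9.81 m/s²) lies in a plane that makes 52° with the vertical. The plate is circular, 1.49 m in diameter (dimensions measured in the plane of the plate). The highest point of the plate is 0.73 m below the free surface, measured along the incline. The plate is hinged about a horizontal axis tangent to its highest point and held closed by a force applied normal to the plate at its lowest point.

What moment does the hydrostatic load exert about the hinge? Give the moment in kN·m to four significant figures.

γ = ρg = 789 × 9.81 / 1000 = 7.74009 kN/m³.
The plate makes 52° with the vertical, i.e. θ = 90° − 52° = 38° to the horizontal. Measuring y along the incline from the free-surface line, vertical depth h = y·sinθ with sinθ = 0.615661.
The centroid is at the centre, 0.745 m below the top of the plate, so y_c = 0.73 + 0.745 = 1.475 m and h_c = 1.475 × 0.615661 = 0.9081 m.
A = π(0.745)² = 1.74366 m².
Resultant F = γ·h_c·A = 7.74009 × 0.9081 × 1.74366 = 12.2558 kN.
I_c = πr⁴/4 = π × 0.745⁴/4 = 0.241944 m⁴.
Centre of pressure: y_p = y_c + I_c/(y_c·A) = 1.475 + 0.241944/(1.475 × 1.74366) = 1.475 + 0.0940721 = 1.56907 m along the plane.
The resultant acts 0.745 + 0.0940721 = 0.839072 m (along the plate) below the hinge at the top edge, so the moment about the hinge is M = F × 0.839072 = 12.2558 × 0.839072 = 10.2835 kN·m.

M ≈ 10.28 kN·m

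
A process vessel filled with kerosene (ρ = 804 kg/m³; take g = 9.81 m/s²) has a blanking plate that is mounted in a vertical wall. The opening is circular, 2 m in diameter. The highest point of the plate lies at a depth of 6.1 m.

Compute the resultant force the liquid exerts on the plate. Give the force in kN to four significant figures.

γ = ρg = 804 × 9.81 / 1000 = 7.88724 kN/m³.
The centroid is at the centre, 1 m below the top of the plate, so the centroid depth is h_c = 6.1 + 1 = 7.1 m.
A = π(1)² = 3.14159 m².
Resultant F = γ·h_c·A = 7.88724 × 7.1 × 3.14159 = 175.927 kN.

F ≈ 175.9 kN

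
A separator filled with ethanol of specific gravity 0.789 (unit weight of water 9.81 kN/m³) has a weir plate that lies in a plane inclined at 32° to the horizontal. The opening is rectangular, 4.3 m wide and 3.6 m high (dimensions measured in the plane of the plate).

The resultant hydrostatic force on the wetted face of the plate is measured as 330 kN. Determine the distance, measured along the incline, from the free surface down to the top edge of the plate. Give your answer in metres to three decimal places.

y_top ≈ 3.397 m

γ = 0.789 × 9.81 = 7.74009 kN/m³.
A = 4.3 × 3.6 = 15.48 m².
From F = γ·h_c·A, the centroid depth is h_c = 330/(7.74009 × 15.48) = 2.75421 m.
Let θ = 32° be the plate's angle to the horizontal; measure y along the incline from where the plane meets the free surface. Vertical depth h = y·sinθ with sinθ = 0.529919.
Along the incline, y_c = h_c/sinθ = 2.75421/0.529919 = 5.19742 m.
The centroid lies 3.6/2 = 1.8 m below the top edge, so the top edge sits at y_top = 5.19742 − 1.8 = 3.39742 m along the incline.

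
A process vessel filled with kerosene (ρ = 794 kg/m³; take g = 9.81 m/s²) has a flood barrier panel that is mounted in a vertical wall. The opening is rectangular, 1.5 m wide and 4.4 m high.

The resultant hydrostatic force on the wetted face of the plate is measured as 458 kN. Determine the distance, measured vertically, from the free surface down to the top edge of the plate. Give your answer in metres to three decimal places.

γ = ρg = 794 × 9.81 / 1000 = 7.78914 kN/m³.
A = 1.5 × 4.4 = 6.6 m².
From F = γ·h_c·A, the centroid depth is h_c = 458/(7.78914 × 6.6) = 8.90906 m.
The centroid lies 4.4/2 = 2.2 m below the top edge, so the top edge sits at h_top = 8.90906 − 2.2 = 6.70906 m below the surface.

d_top ≈ 6.709 m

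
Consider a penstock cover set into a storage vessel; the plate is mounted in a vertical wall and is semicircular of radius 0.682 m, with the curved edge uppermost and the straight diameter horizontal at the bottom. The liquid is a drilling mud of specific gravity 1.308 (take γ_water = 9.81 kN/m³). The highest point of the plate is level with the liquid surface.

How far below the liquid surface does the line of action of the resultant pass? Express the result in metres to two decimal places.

h_p = 0.48 m

γ = 1.308 × 9.81 = 12.83148 kN/m³.
The centroid lies 4r/(3π) = 0.28945 m above the diameter, so r − 4r/(3π) = 0.682 − 0.28945 = 0.39255 m below the topmost point, so the centroid depth is h_c = 0.39255 m.
A = πr²/2 = π × 0.682²/2 = 0.730615 m².
Resultant F = γ·h_c·A = 12.83148 × 0.39255 × 0.730615 = 3.68011 kN.
I_c = (π/8 − 8/(9π))·r⁴ = 0.109757 × 0.682⁴ = 0.0237449 m⁴.
Centre of pressure: y_p = y_c + I_c/(y_c·A) = 0.39255 + 0.0237449/(0.39255 × 0.730615) = 0.39255 + 0.0827917 = 0.475342 m along the plane.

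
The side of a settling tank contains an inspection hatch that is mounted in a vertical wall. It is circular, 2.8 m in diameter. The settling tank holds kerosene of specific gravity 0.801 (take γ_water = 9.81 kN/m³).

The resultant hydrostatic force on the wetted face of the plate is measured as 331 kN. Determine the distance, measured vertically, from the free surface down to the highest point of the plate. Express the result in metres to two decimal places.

d_top ≈ 5.44 m

γ = 0.801 × 9.81 = 7.85781 kN/m³.
A = π(1.4)² = 6.15752 m².
From F = γ·h_c·A, the centroid depth is h_c = 331/(7.85781 × 6.15752) = 6.84102 m.
The centroid is at the centre, 1.4 m below the top of the plate, so the highest point sits at h_top = 6.84102 − 1.4 = 5.44102 m below the surface.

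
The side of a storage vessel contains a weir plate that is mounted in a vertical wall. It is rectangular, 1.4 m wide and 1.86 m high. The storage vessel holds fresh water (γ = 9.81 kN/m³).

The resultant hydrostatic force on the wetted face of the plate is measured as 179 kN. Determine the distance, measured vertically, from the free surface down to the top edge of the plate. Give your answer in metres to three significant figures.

d_top ≈ 6.08 m

γ = 9.81 kN/m³.
A = 1.4 × 1.86 = 2.604 m².
From F = γ·h_c·A, the centroid depth is h_c = 179/(9.81 × 2.604) = 7.00718 m.
The centroid lies 1.86/2 = 0.93 m below the top edge, so the top edge sits at h_top = 7.00718 − 0.93 = 6.07718 m below the surface.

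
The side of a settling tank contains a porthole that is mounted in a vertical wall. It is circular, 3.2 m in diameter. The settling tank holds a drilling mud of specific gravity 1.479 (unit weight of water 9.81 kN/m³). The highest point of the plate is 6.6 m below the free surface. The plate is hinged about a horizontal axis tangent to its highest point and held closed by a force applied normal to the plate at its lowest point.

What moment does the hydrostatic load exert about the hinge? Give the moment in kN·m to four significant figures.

γ = 1.479 × 9.81 = 14.50899 kN/m³.
The centroid is at the centre, 1.6 m below the top of the plate, so the centroid depth is h_c = 6.6 + 1.6 = 8.2 m.
A = π(1.6)² = 8.04248 m².
Resultant F = γ·h_c·A = 14.50899 × 8.2 × 8.04248 = 956.844 kN.
I_c = πr⁴/4 = π × 1.6⁴/4 = 5.14719 m⁴.
Centre of pressure: y_p = y_c + I_c/(y_c·A) = 8.2 + 5.14719/(8.2 × 8.04248) = 8.2 + 0.0780488 = 8.27805 m along the plane.
The resultant acts 1.6 + 0.0780488 = 1.67805 m (along the plate) below the hinge at the top edge, so the moment about the hinge is M = F × 1.67805 = 956.844 × 1.67805 = 1605.63 kN·m.

M ≈ 1606 kN·m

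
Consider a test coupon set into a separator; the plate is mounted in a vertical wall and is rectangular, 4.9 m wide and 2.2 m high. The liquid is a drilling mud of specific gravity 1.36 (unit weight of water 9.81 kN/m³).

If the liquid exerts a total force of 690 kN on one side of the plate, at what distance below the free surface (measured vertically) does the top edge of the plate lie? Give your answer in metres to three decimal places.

γ = 1.36 × 9.81 = 13.3416 kN/m³.
A = 4.9 × 2.2 = 10.78 m².
From F = γ·h_c·A, the centroid depth is h_c = 690/(13.3416 × 10.78) = 4.79758 m.
The centroid lies 2.2/2 = 1.1 m below the top edge, so the top edge sits at h_top = 4.79758 − 1.1 = 3.69758 m below the surface.

d_top ≈ 3.698 m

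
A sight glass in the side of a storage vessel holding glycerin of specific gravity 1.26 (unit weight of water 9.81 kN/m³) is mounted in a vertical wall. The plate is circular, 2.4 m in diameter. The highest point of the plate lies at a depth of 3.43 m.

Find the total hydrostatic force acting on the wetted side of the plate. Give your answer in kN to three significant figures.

γ = 1.26 × 9.81 = 12.3606 kN/m³.
The centroid is at the centre, 1.2 m below the top of the plate, so the centroid depth is h_c = 3.43 + 1.2 = 4.63 m.
A = π(1.2)² = 4.52389 m².
Resultant F = γ·h_c·A = 12.3606 × 4.63 × 4.52389 = 258.9 kN.

F ≈ 259 kN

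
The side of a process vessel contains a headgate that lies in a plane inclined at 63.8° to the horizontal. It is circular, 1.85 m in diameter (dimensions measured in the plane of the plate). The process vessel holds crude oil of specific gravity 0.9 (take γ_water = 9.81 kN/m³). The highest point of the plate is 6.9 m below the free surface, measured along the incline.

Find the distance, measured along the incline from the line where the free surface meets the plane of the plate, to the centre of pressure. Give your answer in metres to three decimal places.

γ = 0.9 × 9.81 = 8.829 kN/m³.
Let θ = 63.8° be the plate's angle to the horizontal; measure y along the incline from where the plane meets the free surface. Vertical depth h = y·sinθ with sinθ = 0.897258.
The centroid is at the centre, 0.925 m below the top of the plate, so y_c = 6.9 + 0.925 = 7.825 m and h_c = 7.825 × 0.897258 = 7.02104 m.
A = π(0.925)² = 2.68803 m².
Resultant F = γ·h_c·A = 8.829 × 7.02104 × 2.68803 = 166.628 kN.
I_c = πr⁴/4 = π × 0.925⁴/4 = 0.574985 m⁴.
Centre of pressure: y_p = y_c + I_c/(y_c·A) = 7.825 + 0.574985/(7.825 × 2.68803) = 7.825 + 0.0273362 = 7.85234 m along the plane.

y_p = 7.852 m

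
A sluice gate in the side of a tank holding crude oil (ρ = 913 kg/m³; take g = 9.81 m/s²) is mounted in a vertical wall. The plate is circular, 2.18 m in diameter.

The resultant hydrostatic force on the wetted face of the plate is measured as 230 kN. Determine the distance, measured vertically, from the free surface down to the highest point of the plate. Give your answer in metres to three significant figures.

γ = ρg = 913 × 9.81 / 1000 = 8.95653 kN/m³.
A = π(1.09)² = 3.73253 m².
From F = γ·h_c·A, the centroid depth is h_c = 230/(8.95653 × 3.73253) = 6.87994 m.
The centroid is at the centre, 1.09 m below the top of the plate, so the highest point sits at h_top = 6.87994 − 1.09 = 5.78994 m below the surface.

d_top ≈ 5.79 m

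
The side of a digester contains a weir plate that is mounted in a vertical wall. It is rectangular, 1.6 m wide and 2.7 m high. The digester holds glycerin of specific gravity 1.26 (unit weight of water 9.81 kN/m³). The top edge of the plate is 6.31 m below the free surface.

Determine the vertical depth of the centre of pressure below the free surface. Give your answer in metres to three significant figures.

h_p = 7.74 m

γ = 1.26 × 9.81 = 12.3606 kN/m³.
The centroid lies 2.7/2 = 1.35 m below the top edge, so the centroid depth is h_c = 6.31 + 1.35 = 7.66 m.
A = 1.6 × 2.7 = 4.32 m².
Resultant F = γ·h_c·A = 12.3606 × 7.66 × 4.32 = 409.027 kN.
I_c = b·h³/12 = 1.6 × 2.7³/12 = 2.6244 m⁴.
Centre of pressure: y_p = y_c + I_c/(y_c·A) = 7.66 + 2.6244/(7.66 × 4.32) = 7.66 + 0.0793081 = 7.73931 m along the plane.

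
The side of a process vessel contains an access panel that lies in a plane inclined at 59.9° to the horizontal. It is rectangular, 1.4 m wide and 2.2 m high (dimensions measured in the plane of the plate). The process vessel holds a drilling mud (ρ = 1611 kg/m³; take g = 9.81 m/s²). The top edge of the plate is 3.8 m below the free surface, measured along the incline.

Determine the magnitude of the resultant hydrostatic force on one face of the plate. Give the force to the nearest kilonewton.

γ = ρg = 1611 × 9.81 / 1000 = 15.80391 kN/m³.
Let θ = 59.9° be the plate's angle to the horizontal; measure y along the incline from where the plane meets the free surface. Vertical depth h = y·sinθ with sinθ = 0.865151.
The centroid lies 2.2/2 = 1.1 m below the top edge, so y_c = 3.8 + 1.1 = 4.9 m and h_c = 4.9 × 0.865151 = 4.23924 m.
A = 1.4 × 2.2 = 3.08 m².
Resultant F = γ·h_c·A = 15.80391 × 4.23924 × 3.08 = 206.349 kN.

F ≈ 206 kN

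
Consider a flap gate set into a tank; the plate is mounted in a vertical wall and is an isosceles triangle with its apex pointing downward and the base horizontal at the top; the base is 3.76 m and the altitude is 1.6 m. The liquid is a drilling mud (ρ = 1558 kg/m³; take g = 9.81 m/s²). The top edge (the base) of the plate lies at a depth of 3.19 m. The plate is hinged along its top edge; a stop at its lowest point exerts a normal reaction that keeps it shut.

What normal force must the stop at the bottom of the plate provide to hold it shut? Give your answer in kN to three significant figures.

γ = ρg = 1558 × 9.81 / 1000 = 15.28398 kN/m³.
With the apex down, the centroid sits h/3 = 1.6/3 = 0.533333 m below the base (the top edge), so the centroid depth is h_c = 3.19 + 0.533333 = 3.72333 m.
A = ½ × 3.76 × 1.6 = 3.008 m².
Resultant F = γ·h_c·A = 15.28398 × 3.72333 × 3.008 = 171.177 kN.
I_c = b·h³/36 = 3.76 × 1.6³/36 = 0.427804 m⁴.
Centre of pressure: y_p = y_c + I_c/(y_c·A) = 3.72333 + 0.427804/(3.72333 × 3.008) = 3.72333 + 0.0381975 = 3.76153 m along the plane.
The resultant acts 0.533333 + 0.0381975 = 0.57153 m (along the plate) below the hinge at the top edge, so the moment about the hinge is M = F × 0.57153 = 171.177 × 0.57153 = 97.8328 kN·m.
A normal force at the bottom, 1.6 m from the hinge, must supply this moment: P = 97.8328/1.6 = 61.1455 kN.

P ≈ 61.1 kN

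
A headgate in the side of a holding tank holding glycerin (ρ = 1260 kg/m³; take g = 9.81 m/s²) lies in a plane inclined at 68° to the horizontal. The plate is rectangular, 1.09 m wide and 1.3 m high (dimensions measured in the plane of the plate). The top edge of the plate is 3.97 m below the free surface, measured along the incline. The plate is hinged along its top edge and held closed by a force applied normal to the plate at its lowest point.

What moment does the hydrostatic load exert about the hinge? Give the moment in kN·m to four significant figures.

γ = ρg = 1260 × 9.81 / 1000 = 12.3606 kN/m³.
Let θ = 68° be the plate's angle to the horizontal; measure y along the incline from where the plane meets the free surface. Vertical depth h = y·sinθ with sinθ = 0.927184.
The centroid lies 1.3/2 = 0.65 m below the top edge, so y_c = 3.97 + 0.65 = 4.62 m and h_c = 4.62 × 0.927184 = 4.28359 m.
A = 1.09 × 1.3 = 1.417 m².
Resultant F = γ·h_c·A = 12.3606 × 4.28359 × 1.417 = 75.027 kN.
I_c = b·h³/12 = 1.09 × 1.3³/12 = 0.199561 m⁴.
Centre of pressure: y_p = y_c + I_c/(y_c·A) = 4.62 + 0.199561/(4.62 × 1.417) = 4.62 + 0.0304834 = 4.65048 m along the plane.
The resultant acts 0.65 + 0.0304834 = 0.680483 m (along the plate) below the hinge at the top edge, so the moment about the hinge is M = F × 0.680483 = 75.027 × 0.680483 = 51.0546 kN·m.

M ≈ 51.05 kN·m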